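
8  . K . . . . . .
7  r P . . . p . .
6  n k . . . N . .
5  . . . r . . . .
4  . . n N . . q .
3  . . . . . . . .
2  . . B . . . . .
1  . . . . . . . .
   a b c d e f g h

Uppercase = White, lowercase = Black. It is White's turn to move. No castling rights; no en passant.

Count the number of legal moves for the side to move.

0

White to move; king on b8.
In check: yes, from the black knight on a6.
Legal moves: none.
Count: 0.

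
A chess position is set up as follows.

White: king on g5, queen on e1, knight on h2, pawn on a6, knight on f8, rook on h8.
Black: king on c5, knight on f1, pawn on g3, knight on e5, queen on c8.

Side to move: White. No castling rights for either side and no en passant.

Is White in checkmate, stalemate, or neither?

White to move; white king on g5.
In check: no.
Legal moves for White include: Rg8, Rh7, Rh6, Rh5, Rh4, Rh3, Nh7, Nd7+, Ng6, Ne6+, Kh6, Kf6, Kh5, Kh4, Kf4, Ng4, Nf3, Nxf1, ... (list truncated; more exist).
White has legal moves and is not in check → neither.

neither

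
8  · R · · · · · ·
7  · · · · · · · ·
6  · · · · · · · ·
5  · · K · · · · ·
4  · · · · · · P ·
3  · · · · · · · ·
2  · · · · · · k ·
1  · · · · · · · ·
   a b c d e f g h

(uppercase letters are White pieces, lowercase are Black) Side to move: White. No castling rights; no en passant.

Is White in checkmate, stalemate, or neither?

White to move; white king on c5.
In check: no.
Legal moves for White include: Rh8, Rg8, Rf8, Re8, Rd8, Rc8, Ra8, Rb7, Rb6, Rb5, Rb4, Rb3, Rb2+, Rb1, Kd6, Kc6, Kb6, Kd5, ... (list truncated; more exist).
White has legal moves and is not in check → neither.

neither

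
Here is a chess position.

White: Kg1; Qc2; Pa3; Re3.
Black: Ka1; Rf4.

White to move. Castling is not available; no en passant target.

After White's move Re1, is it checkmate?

yes

After Re1: black king on a1; in check: yes, from the white rook on e1.
King squares — b1: attacked by Re1; a2: attacked by Qc2; b2: attacked by Qc2.
Black has no legal moves → checkmate.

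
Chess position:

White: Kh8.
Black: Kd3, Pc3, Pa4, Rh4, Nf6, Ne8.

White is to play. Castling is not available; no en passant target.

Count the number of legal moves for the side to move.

0

White to move; king on h8.
In check: yes, from the black rook on h4.
Legal moves: none.
Count: 0.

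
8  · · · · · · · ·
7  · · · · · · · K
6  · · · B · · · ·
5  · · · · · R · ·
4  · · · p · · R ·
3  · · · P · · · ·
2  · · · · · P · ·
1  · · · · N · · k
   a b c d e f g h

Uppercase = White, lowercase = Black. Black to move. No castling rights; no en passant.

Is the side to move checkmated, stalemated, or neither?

stalemate

Black to move; black king on h1.
In check: no.
King squares — g1: attacked by Rg4; g2: attacked by Ne1; h2: attacked by Bd6.
Legal moves for Black: none.
Not in check and no legal moves → stalemate.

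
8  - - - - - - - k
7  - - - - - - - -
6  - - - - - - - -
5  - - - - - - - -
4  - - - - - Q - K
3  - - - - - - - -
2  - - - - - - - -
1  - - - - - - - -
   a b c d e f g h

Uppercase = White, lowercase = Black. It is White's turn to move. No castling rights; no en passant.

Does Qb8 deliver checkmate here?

After Qb8: black king on h8; in check: yes, from the white queen on b8.
Black has 2 legal replies: Kh7, Kg7.
In check but a legal move exists → not checkmate.

no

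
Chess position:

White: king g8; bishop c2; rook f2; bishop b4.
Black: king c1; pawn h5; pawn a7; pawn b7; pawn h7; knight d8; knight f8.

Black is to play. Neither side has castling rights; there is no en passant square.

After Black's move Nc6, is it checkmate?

After Nc6: white king on g8; in check: no.
White is not in check, so this cannot be checkmate.

no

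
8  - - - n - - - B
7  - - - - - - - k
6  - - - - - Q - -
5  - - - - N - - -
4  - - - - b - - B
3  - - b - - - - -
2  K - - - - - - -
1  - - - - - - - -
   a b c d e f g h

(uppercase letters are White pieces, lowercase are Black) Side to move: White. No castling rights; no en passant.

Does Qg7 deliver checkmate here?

After Qg7: black king on h7; in check: yes, from the white queen on g7.
King squares — g6: attacked by Ne5; h6: attacked by Qg7; g7: attacked by Bh8; g8: attacked by Qg7; h8: attacked by Qg7.
Black has no legal moves → checkmate.

yes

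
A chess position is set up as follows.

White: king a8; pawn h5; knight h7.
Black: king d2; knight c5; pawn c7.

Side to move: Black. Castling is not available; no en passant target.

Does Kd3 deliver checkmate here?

no

After Kd3: white king on a8; in check: no.
White is not in check, so this cannot be checkmate.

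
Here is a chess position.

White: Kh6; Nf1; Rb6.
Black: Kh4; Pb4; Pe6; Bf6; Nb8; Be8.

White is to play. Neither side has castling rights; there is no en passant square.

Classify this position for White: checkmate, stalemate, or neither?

White to move; white king on h6.
In check: no.
Legal moves for White: Kh7, Rxb8, Rb7, Rxe6, Rd6, Rc6, Ra6, Rb5, Rxb4+, Ng3, Ne3, Nh2, Nd2.
White has 13 legal moves and is not in check → neither.

neither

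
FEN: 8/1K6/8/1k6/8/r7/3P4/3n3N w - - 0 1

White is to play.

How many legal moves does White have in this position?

7

White to move; king on b7.
In check: no.
Legal moves: Kc8, Kb8, Kc7, Ng3, Nf2, d3, d4.
Count: 7.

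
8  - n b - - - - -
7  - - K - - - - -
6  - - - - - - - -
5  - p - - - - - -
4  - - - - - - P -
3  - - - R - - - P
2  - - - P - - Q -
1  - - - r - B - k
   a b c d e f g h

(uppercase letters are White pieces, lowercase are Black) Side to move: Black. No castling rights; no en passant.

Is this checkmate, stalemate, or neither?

Black to move; black king on h1.
In check: yes, from the white queen on g2.
King squares — g1: attacked by Qg2; g2: attacked by Bf1; h2: attacked by Qg2.
Legal moves for Black: none.
In check with no legal moves → checkmate.

checkmate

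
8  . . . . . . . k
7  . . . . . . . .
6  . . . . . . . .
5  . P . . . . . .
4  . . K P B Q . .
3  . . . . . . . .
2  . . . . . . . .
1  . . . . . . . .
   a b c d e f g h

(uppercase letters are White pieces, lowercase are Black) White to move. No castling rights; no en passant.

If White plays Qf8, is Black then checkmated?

After Qf8: black king on h8; in check: yes, from the white queen on f8.
King squares — g7: attacked by Qf8; h7: attacked by Be4; g8: attacked by Qf8.
Black has no legal moves → checkmate.

yes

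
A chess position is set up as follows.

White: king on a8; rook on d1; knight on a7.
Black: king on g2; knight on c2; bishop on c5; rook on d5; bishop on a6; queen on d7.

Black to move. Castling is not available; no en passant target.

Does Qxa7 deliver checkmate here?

yes

After Qxa7: white king on a8; in check: yes, from the black queen on a7.
King squares — a7: attacked by Bc5; b7: attacked by Ba6; b8: attacked by Qa7.
White has no legal moves → checkmate.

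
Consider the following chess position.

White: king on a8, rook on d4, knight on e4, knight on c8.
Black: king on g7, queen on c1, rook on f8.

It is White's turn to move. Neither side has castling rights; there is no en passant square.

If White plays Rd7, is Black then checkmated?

After Rd7: black king on g7; in check: yes, from the white rook on d7.
Black has 5 legal replies: Kh8, Kg8, Kh6, Kg6, Rf7.
In check but a legal move exists → not checkmate.

no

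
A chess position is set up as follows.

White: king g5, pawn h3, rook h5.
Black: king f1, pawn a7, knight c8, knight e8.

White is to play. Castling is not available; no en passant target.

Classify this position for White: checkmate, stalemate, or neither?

White to move; white king on g5.
In check: no.
Legal moves for White: Rh8, Rh7, Rh6, Rh4, Kh6, Kg6, Kf5, Kh4, Kg4, Kf4, h4.
White has 11 legal moves and is not in check → neither.

neither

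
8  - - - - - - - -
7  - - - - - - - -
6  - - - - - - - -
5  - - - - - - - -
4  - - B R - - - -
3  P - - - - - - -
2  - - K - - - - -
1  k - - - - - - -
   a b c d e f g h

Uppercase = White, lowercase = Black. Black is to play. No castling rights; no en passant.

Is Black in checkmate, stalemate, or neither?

stalemate

Black to move; black king on a1.
In check: no.
King squares — b1: attacked by Kc2; a2: attacked by Bc4; b2: attacked by Kc2.
Legal moves for Black: none.
Not in check and no legal moves → stalemate.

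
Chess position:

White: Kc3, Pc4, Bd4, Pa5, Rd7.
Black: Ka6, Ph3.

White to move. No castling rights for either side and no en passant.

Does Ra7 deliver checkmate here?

After Ra7: black king on a6; in check: yes, from the white rook on a7.
King squares — a5: attacked by Ra7; b5: attacked by Pc4; b6: attacked by Bd4; a7: attacked by Bd4; b7: attacked by Ra7.
Black has no legal moves → checkmate.

yes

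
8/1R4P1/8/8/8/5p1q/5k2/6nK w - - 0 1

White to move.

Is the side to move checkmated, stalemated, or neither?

checkmate

White to move; white king on h1.
In check: yes, from the black queen on h3.
King squares — g1: attacked by Kf2; g2: attacked by Kf2; h2: attacked by Qh3.
Legal moves for White: none.
In check with no legal moves → checkmate.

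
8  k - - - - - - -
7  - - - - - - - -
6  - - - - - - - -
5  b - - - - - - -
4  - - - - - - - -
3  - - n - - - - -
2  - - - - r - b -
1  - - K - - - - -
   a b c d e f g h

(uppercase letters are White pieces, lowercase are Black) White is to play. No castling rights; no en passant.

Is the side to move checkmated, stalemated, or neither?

stalemate

White to move; white king on c1.
In check: no.
King squares — b1: attacked by Nc3; d1: attacked by Nc3; b2: attacked by Re2; c2: attacked by Re2; d2: attacked by Re2.
Legal moves for White: none.
Not in check and no legal moves → stalemate.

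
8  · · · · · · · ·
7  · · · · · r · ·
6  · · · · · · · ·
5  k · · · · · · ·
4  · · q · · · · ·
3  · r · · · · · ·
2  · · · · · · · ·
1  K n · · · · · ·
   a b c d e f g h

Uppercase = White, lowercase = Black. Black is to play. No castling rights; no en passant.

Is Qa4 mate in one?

yes

After Qa4: white king on a1; in check: yes, from the black queen on a4.
King squares — b1: attacked by Rb3; a2: attacked by Qa4; b2: attacked by Rb3.
White has no legal moves → checkmate.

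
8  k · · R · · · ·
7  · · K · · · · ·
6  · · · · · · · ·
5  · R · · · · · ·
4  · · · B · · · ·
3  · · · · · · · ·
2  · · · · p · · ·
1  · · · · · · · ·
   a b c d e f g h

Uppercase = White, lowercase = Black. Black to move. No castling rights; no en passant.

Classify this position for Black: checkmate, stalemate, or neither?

Black to move; black king on a8.
In check: yes, from the white rook on d8.
King squares — a7: attacked by Bd4; b7: attacked by Rb5; b8: attacked by Rb5.
Legal moves for Black: none.
In check with no legal moves → checkmate.

checkmate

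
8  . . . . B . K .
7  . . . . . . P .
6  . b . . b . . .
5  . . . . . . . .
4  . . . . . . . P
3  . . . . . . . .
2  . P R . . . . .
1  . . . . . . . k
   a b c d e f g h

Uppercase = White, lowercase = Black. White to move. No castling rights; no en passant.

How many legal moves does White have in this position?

4

White to move; king on g8.
In check: yes, from the black bishop on e6.
Legal moves: Kh8, Kf8, Kh7, Bf7.
Count: 4.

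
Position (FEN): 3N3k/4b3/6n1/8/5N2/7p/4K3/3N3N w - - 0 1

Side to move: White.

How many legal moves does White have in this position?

White to move; king on e2.
In check: no.
Legal moves: Nf7+, Nb7, Nde6, Nc6, Nxg6+, Nfe6, Nh5, Nd5, Nxh3, Nd3, Ng2, Kf3, Ke3, Kd3, Kf2, Kd2, Kf1, Ke1, Ng3, Nhf2, Ne3, Nc3, Ndf2, Nb2.
Count: 24.

24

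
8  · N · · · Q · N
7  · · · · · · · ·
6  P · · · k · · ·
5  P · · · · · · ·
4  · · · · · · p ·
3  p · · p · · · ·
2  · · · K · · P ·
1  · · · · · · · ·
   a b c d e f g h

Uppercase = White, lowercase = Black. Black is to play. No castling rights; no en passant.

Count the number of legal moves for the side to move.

Black to move; king on e6.
In check: no.
Legal moves: Ke5, Kd5, g3, a2.
Count: 4.

4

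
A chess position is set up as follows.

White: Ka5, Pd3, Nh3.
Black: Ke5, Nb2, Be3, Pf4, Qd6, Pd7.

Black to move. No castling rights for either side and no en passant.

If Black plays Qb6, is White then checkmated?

After Qb6: white king on a5; in check: yes, from the black queen on b6.
King squares — a4: attacked by Nb2; b4: attacked by Qb6; b5: attacked by Qb6; a6: attacked by Qb6; b6: attacked by Be3.
White has no legal moves → checkmate.

yes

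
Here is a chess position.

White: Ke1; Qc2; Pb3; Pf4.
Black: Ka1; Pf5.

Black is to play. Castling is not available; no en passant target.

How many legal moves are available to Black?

Black to move; king on a1.
In check: no.
Legal moves: none.
Count: 0.

0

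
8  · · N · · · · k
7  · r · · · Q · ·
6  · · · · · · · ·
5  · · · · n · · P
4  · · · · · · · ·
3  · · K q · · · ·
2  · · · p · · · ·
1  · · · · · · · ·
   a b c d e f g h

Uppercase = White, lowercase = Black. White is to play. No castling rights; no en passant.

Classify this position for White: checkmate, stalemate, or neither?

checkmate

White to move; white king on c3.
In check: yes, from the black queen on d3.
King squares — b2: attacked by Rb7; c2: attacked by Qd3; d2: attacked by Qd3; b3: attacked by Qd3; d3: attacked by Ne5; b4: attacked by Rb7; c4: attacked by Qd3; d4: attacked by Qd3.
Legal moves for White: none.
In check with no legal moves → checkmate.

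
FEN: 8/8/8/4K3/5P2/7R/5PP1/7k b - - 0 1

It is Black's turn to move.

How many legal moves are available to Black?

2

Black to move; king on h1.
In check: yes, from the white rook on h3.
Legal moves: Kxg2, Kg1.
Count: 2.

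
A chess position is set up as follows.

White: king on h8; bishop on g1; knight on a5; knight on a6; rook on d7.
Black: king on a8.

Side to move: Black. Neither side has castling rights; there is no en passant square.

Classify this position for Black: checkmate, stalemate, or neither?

stalemate

Black to move; black king on a8.
In check: no.
King squares — a7: attacked by Bg1; b7: attacked by Na5; b8: attacked by Na6.
Legal moves for Black: none.
Not in check and no legal moves → stalemate.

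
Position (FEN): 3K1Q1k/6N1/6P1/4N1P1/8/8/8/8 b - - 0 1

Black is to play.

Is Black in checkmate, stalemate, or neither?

Black to move; black king on h8.
In check: yes, from the white queen on f8.
King squares — g7: attacked by Qf8; h7: attacked by Pg6; g8: attacked by Qf8.
Legal moves for Black: none.
In check with no legal moves → checkmate.

checkmate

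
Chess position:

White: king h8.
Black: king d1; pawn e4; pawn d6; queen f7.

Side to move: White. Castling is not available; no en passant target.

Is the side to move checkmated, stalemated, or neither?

White to move; white king on h8.
In check: no.
King squares — g7: attacked by Qf7; h7: attacked by Qf7; g8: attacked by Qf7.
Legal moves for White: none.
Not in check and no legal moves → stalemate.

stalemate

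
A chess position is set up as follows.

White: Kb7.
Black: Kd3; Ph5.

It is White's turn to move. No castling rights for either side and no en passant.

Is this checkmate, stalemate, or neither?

White to move; white king on b7.
In check: no.
Legal moves for White: Kc8, Kb8, Ka8, Kc7, Ka7, Kc6, Kb6, Ka6.
White has 8 legal moves and is not in check → neither.

neither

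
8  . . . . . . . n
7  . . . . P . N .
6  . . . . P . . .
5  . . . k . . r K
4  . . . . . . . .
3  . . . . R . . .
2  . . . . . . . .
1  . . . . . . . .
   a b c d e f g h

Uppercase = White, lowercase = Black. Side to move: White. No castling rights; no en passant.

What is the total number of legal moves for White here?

3

White to move; king on h5.
In check: yes, from the black rook on g5.
Legal moves: Kh6, Kxg5, Kh4.
Count: 3.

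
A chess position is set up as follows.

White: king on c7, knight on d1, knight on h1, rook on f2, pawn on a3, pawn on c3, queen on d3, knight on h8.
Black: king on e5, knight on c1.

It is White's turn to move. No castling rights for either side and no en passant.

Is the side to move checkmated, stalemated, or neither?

neither

White to move; white king on c7.
In check: no.
Legal moves for White include: Nf7+, Ng6+, Kd8, Kc8, Kb8, Kd7, Kb7, Kc6, Kb6, Qd8, Qh7, Qd7, Qg6, Qd6+, Qa6, Qf5#, Qd5+, Qb5+, ... (list truncated; more exist).
White has legal moves and is not in check → neither.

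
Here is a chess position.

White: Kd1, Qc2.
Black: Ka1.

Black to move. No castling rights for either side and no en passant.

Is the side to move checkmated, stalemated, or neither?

stalemate

Black to move; black king on a1.
In check: no.
King squares — b1: attacked by Qc2; a2: attacked by Qc2; b2: attacked by Qc2.
Legal moves for Black: none.
Not in check and no legal moves → stalemate.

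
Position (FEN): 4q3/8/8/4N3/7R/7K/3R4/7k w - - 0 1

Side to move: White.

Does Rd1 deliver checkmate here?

After Rd1: black king on h1; in check: yes, from the white rook on d1.
King squares — g1: attacked by Rd1; g2: attacked by Kh3; h2: attacked by Kh3.
Black has no legal moves → checkmate.

yes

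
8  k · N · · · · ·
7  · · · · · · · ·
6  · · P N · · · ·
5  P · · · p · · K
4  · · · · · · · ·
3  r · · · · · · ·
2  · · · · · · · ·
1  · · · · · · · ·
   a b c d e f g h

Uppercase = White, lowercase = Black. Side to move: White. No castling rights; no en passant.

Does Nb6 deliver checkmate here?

no

After Nb6: black king on a8; in check: yes, from the white knight on b6.
Black has 2 legal replies: Kb8, Ka7.
In check but a legal move exists → not checkmate.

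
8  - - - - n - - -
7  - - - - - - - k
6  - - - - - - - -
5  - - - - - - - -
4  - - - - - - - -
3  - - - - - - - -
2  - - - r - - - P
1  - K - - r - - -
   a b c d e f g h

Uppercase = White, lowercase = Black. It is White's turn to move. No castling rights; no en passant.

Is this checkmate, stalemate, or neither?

checkmate

White to move; white king on b1.
In check: yes, from the black rook on e1.
King squares — a1: attacked by Re1; c1: attacked by Re1; a2: attacked by Rd2; b2: attacked by Rd2; c2: attacked by Rd2.
Legal moves for White: none.
In check with no legal moves → checkmate.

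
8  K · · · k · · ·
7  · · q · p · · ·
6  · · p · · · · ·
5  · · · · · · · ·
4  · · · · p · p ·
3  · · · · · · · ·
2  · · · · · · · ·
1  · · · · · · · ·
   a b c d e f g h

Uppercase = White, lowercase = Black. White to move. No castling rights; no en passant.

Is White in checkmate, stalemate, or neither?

White to move; white king on a8.
In check: no.
King squares — a7: attacked by Qc7; b7: attacked by Qc7; b8: attacked by Qc7.
Legal moves for White: none.
Not in check and no legal moves → stalemate.

stalemate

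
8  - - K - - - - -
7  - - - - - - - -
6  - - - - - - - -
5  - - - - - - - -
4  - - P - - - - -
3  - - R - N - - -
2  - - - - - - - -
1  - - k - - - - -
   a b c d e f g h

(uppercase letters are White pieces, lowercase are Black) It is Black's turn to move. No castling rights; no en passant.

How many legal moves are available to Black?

3

Black to move; king on c1.
In check: yes, from the white rook on c3.
Legal moves: Kd2, Kb2, Kb1.
Count: 3.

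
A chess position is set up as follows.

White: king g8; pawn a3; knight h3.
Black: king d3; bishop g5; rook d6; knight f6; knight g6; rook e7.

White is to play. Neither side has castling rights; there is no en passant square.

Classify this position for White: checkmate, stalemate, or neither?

White to move; white king on g8.
In check: yes, from the black knight on f6.
King squares — f7: attacked by Re7; g7: attacked by Re7; h7: attacked by Nf6; f8: attacked by Ng6; h8: attacked by Ng6.
Legal moves for White: none.
In check with no legal moves → checkmate.

checkmate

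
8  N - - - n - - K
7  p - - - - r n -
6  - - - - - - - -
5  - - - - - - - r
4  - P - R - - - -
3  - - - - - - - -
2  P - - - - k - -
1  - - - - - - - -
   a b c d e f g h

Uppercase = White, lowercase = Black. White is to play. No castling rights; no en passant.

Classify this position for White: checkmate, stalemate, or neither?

White to move; white king on h8.
In check: yes, from the black rook on h5.
Legal moves for White: Kg8.
White is in check but has 1 legal move → neither.

neither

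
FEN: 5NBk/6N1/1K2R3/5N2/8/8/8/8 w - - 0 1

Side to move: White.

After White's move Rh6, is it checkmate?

no

After Rh6: black king on h8; in check: yes, from the white rook on h6.
Black has 1 legal reply: Kxg8.
In check but a legal move exists → not checkmate.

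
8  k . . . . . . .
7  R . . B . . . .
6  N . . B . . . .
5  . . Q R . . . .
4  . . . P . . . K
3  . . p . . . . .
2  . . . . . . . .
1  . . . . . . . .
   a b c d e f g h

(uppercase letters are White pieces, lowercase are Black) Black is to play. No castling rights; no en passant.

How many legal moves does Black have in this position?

Black to move; king on a8.
In check: yes, from the white rook on a7.
Legal moves: none.
Count: 0.

0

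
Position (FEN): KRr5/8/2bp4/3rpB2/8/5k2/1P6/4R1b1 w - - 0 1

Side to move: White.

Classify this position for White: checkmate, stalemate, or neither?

checkmate

White to move; white king on a8.
In check: yes, from the black bishop on c6.
King squares — a7: attacked by Bg1; b7: attacked by Bc6; b8: own rook.
Legal moves for White: none.
In check with no legal moves → checkmate.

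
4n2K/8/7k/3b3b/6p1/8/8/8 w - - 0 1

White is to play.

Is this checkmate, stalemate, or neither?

stalemate

White to move; white king on h8.
In check: no.
King squares — g7: attacked by Kh6; h7: attacked by Kh6; g8: attacked by Bd5.
Legal moves for White: none.
Not in check and no legal moves → stalemate.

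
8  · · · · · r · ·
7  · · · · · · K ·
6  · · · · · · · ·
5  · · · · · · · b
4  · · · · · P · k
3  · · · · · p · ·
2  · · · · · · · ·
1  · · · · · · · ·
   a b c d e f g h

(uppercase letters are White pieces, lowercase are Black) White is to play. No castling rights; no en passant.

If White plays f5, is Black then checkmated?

After f5: black king on h4; in check: no.
Black is not in check, so this cannot be checkmate.

no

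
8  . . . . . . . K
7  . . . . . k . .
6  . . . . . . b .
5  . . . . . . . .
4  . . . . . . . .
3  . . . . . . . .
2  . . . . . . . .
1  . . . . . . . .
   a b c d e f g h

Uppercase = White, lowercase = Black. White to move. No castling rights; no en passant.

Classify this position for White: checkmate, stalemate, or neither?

White to move; white king on h8.
In check: no.
King squares — g7: attacked by Kf7; h7: attacked by Bg6; g8: attacked by Kf7.
Legal moves for White: none.
Not in check and no legal moves → stalemate.

stalemate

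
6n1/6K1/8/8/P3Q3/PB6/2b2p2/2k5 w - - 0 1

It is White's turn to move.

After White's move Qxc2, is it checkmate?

After Qxc2: black king on c1; in check: yes, from the white queen on c2.
King squares — b1: attacked by Qc2; d1: attacked by Qc2; b2: attacked by Qc2; c2: attacked by Bb3; d2: attacked by Qc2.
Black has no legal moves → checkmate.

yes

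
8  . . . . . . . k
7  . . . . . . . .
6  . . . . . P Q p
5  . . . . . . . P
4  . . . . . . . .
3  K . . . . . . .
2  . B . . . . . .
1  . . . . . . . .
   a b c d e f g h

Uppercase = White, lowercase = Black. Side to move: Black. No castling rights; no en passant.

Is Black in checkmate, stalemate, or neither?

stalemate

Black to move; black king on h8.
In check: no.
King squares — g7: attacked by Pf6; h7: attacked by Qg6; g8: attacked by Qg6.
Legal moves for Black: none.
Not in check and no legal moves → stalemate.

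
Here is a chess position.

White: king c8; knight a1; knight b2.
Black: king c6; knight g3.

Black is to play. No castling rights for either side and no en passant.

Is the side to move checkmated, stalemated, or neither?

Black to move; black king on c6.
In check: no.
Legal moves for Black: Kd6, Kb6, Kd5, Kc5, Kb5, Nh5, Nf5, Ne4, Ne2, Nh1, Nf1.
Black has 11 legal moves and is not in check → neither.

neither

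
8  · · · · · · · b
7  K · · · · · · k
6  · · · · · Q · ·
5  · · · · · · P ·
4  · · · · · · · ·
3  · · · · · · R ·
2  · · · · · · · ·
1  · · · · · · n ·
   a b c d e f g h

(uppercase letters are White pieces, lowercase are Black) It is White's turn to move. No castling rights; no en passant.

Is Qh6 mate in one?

After Qh6: black king on h7; in check: yes, from the white queen on h6.
Black has 1 legal reply: Kg8.
In check but a legal move exists → not checkmate.

no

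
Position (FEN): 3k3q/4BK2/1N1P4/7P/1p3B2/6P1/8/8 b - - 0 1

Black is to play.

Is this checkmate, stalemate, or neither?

Black to move; black king on d8.
In check: yes, from the white bishop on e7.
King squares — c7: attacked by Pd6; d7: attacked by Nb6; e7: attacked by Pd6; c8: attacked by Nb6; e8: attacked by Kf7.
Legal moves for Black: none.
In check with no legal moves → checkmate.

checkmate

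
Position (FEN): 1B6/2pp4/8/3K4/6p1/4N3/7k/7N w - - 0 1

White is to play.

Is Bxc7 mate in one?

no

After Bxc7: black king on h2; in check: yes, from the white bishop on c7.
Black has 5 legal replies: Kh3, Kxh1, Kg1, d6, g3.
In check but a legal move exists → not checkmate.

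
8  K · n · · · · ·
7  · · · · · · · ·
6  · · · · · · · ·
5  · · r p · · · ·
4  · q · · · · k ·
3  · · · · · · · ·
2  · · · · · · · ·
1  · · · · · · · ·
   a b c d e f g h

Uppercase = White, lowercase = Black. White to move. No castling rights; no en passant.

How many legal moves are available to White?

0

White to move; king on a8.
In check: no.
Legal moves: none.
Count: 0.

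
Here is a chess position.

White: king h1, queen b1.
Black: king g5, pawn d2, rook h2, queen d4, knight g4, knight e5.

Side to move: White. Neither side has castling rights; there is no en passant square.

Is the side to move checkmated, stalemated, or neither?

checkmate

White to move; white king on h1.
In check: yes, from the black rook on h2.
King squares — g1: attacked by Qd4; g2: attacked by Rh2; h2: attacked by Ng4.
Legal moves for White: none.
In check with no legal moves → checkmate.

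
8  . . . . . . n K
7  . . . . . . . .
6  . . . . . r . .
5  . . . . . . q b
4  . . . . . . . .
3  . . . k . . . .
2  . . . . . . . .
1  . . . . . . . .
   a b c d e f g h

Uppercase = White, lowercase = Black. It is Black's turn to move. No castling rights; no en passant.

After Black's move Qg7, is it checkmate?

no

After Qg7: white king on h8; in check: yes, from the black queen on g7.
White has 1 legal reply: Kxg7.
In check but a legal move exists → not checkmate.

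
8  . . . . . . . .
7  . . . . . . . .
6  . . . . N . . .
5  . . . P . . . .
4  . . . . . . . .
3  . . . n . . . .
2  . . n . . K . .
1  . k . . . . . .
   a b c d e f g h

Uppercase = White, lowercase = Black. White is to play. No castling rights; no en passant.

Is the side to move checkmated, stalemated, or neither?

White to move; white king on f2.
In check: yes, from the black knight on d3.
Legal moves for White: Kg3, Kf3, Kg2, Ke2, Kg1, Kf1.
White is in check but has 6 legal moves → neither.

neither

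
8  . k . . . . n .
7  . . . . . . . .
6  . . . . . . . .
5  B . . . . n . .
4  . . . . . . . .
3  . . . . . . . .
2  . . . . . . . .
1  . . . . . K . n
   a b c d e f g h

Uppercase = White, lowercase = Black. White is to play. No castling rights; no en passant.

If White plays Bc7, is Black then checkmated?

no

After Bc7: black king on b8; in check: yes, from the white bishop on c7.
Black has 5 legal replies: Kc8, Ka8, Kxc7, Kb7, Ka7.
In check but a legal move exists → not checkmate.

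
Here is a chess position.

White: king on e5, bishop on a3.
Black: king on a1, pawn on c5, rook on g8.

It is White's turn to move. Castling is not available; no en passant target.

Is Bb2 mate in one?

After Bb2: black king on a1; in check: yes, from the white bishop on b2.
Black has 3 legal replies: Kxb2, Ka2, Kb1.
In check but a legal move exists → not checkmate.

no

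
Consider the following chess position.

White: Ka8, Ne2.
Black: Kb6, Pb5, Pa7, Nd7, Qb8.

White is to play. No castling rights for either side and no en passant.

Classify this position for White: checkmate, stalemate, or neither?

checkmate

White to move; white king on a8.
In check: yes, from the black queen on b8.
King squares — a7: attacked by Kb6; b7: attacked by Kb6; b8: attacked by Nd7.
Legal moves for White: none.
In check with no legal moves → checkmate.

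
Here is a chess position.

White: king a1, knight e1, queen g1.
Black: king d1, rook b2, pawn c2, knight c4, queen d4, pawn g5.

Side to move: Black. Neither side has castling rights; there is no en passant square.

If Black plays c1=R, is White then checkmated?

yes

After c1=R: white king on a1; in check: yes, from the black rook on c1.
King squares — b1: attacked by Rc1; a2: attacked by Rb2; b2: attacked by Nc4.
White has no legal moves → checkmate.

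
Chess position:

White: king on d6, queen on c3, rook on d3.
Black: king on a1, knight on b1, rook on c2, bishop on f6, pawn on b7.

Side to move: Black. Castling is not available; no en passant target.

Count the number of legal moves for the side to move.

Black to move; king on a1.
In check: yes, from the white queen on c3.
Legal moves: Ka2, Bxc3, Rxc3, Rb2, Nxc3.
Count: 5.

5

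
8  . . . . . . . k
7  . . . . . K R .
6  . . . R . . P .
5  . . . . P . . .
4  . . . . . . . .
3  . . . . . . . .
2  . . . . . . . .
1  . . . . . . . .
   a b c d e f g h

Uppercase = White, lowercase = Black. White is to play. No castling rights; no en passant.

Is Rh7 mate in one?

After Rh7: black king on h8; in check: yes, from the white rook on h7.
King squares — g7: attacked by Kf7; h7: attacked by Pg6; g8: attacked by Kf7.
Black has no legal moves → checkmate.

yes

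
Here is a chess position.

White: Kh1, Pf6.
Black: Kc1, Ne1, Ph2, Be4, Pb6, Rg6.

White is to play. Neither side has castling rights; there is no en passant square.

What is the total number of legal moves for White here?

White to move; king on h1.
In check: yes, from the black bishop on e4.
Legal moves: Kxh2.
Count: 1.

1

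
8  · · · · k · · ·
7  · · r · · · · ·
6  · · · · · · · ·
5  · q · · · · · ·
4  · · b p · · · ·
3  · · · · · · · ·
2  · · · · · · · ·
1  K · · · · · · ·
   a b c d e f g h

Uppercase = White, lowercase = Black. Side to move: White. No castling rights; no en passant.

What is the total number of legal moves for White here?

0

White to move; king on a1.
In check: no.
Legal moves: none.
Count: 0.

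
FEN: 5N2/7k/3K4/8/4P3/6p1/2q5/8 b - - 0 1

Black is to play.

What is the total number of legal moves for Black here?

Black to move; king on h7.
In check: yes, from the white knight on f8.
Legal moves: Kh8, Kg8, Kg7, Kh6.
Count: 4.

4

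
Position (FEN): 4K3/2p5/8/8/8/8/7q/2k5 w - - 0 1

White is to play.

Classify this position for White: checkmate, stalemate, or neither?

neither

White to move; white king on e8.
In check: no.
Legal moves for White: Kf8, Kd8, Kf7, Ke7, Kd7.
White has 5 legal moves and is not in check → neither.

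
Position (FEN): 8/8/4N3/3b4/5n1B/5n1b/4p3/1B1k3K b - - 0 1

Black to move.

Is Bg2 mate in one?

yes

After Bg2: white king on h1; in check: yes, from the black bishop on g2.
King squares — g1: attacked by Nf3; g2: attacked by Nf4; h2: attacked by Nf3.
White has no legal moves → checkmate.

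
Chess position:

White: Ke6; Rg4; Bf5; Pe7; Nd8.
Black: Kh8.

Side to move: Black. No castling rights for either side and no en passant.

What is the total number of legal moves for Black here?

Black to move; king on h8.
In check: no.
Legal moves: none.
Count: 0.

0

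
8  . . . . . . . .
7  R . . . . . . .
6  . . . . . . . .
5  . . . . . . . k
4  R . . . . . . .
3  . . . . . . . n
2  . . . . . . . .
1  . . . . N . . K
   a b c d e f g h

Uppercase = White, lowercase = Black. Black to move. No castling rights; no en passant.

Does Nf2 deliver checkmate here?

After Nf2: white king on h1; in check: yes, from the black knight on f2.
White has 3 legal replies: Kh2, Kg2, Kg1.
In check but a legal move exists → not checkmate.

no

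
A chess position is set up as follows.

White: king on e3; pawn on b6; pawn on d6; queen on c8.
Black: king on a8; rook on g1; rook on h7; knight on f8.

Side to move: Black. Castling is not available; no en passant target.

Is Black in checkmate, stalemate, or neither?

Black to move; black king on a8.
In check: yes, from the white queen on c8.
King squares — a7: attacked by Pb6; b7: attacked by Qc8; b8: attacked by Qc8.
Legal moves for Black: none.
In check with no legal moves → checkmate.

checkmate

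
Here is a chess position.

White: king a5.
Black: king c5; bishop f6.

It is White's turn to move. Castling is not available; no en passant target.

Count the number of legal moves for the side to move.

2

White to move; king on a5.
In check: no.
Legal moves: Ka6, Ka4.
Count: 2.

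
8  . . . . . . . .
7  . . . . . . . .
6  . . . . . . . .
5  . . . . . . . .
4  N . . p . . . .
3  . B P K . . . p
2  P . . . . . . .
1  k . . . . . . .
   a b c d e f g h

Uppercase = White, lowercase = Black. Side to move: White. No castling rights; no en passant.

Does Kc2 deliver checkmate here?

After Kc2: black king on a1; in check: no.
Black is not in check, so this cannot be checkmate.

no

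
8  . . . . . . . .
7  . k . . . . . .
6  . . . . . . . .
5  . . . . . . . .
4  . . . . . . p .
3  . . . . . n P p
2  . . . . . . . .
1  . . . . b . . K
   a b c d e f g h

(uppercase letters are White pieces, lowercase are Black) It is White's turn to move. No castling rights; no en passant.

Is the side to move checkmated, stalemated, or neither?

White to move; white king on h1.
In check: no.
King squares — g1: attacked by Nf3; g2: attacked by Ph3; h2: attacked by Nf3.
Legal moves for White: none.
Not in check and no legal moves → stalemate.

stalemate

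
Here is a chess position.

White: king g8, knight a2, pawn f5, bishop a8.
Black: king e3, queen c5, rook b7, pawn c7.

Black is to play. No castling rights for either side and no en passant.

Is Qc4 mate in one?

After Qc4: white king on g8; in check: yes, from the black queen on c4.
White has 4 legal replies: Kh8, Kf8, Kh7, Kg7.
In check but a legal move exists → not checkmate.

no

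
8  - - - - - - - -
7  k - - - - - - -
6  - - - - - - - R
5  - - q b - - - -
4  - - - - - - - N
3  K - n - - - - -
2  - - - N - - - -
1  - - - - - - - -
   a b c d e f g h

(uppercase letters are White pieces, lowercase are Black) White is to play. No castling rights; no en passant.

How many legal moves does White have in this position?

1

White to move; king on a3.
In check: yes, from the black queen on c5.
Legal moves: Kb2.
Count: 1.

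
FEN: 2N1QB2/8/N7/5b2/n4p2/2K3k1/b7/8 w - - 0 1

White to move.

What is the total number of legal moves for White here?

4

White to move; king on c3.
In check: yes, from the black knight on a4.
Legal moves: Kd4, Kb4, Kd2, Qxa4.
Count: 4.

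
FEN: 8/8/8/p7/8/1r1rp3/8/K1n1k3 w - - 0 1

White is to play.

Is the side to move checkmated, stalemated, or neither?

White to move; white king on a1.
In check: no.
King squares — b1: attacked by Rb3; a2: attacked by Nc1; b2: attacked by Rb3.
Legal moves for White: none.
Not in check and no legal moves → stalemate.

stalemate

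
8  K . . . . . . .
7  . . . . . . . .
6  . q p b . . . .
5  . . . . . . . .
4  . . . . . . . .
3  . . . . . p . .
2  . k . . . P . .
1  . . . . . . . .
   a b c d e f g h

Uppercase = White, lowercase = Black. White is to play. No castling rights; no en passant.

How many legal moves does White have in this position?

White to move; king on a8.
In check: no.
Legal moves: none.
Count: 0.

0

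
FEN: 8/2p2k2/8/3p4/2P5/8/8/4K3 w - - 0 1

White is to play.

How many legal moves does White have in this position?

White to move; king on e1.
In check: no.
Legal moves: Kf2, Ke2, Kd2, Kf1, Kd1, cxd5, c5.
Count: 7.

7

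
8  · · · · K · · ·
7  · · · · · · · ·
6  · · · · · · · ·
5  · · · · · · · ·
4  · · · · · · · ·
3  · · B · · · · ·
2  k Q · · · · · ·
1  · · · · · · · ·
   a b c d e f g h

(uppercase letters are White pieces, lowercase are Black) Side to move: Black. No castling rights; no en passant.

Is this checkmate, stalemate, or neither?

checkmate

Black to move; black king on a2.
In check: yes, from the white queen on b2.
King squares — a1: attacked by Qb2; b1: attacked by Qb2; b2: attacked by Bc3; a3: attacked by Qb2; b3: attacked by Qb2.
Legal moves for Black: none.
In check with no legal moves → checkmate.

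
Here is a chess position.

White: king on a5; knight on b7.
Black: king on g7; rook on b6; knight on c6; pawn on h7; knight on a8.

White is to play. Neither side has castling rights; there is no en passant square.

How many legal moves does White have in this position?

1

White to move; king on a5.
In check: yes, from the black knight on c6.
Legal moves: Ka4.
Count: 1.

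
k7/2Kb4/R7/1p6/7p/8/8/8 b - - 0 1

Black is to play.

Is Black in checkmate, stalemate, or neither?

Black to move; black king on a8.
In check: yes, from the white rook on a6.
King squares — a7: attacked by Ra6; b7: attacked by Kc7; b8: attacked by Kc7.
Legal moves for Black: none.
In check with no legal moves → checkmate.

checkmate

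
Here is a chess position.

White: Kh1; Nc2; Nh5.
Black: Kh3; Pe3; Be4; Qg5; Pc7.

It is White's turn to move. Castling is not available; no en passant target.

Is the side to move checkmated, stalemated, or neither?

White to move; white king on h1.
In check: yes, from the black bishop on e4.
King squares — g1: attacked by Qg5; g2: attacked by Kh3; h2: attacked by Kh3.
Legal moves for White: none.
In check with no legal moves → checkmate.

checkmate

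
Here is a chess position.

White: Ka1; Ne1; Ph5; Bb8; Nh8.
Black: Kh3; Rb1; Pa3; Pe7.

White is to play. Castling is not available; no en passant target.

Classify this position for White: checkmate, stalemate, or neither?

neither

White to move; white king on a1.
In check: yes, from the black rook on b1.
Legal moves for White: Ka2, Kxb1.
White is in check but has 2 legal moves → neither.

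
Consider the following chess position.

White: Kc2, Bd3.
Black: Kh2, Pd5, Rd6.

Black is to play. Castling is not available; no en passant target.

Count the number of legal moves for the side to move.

Black to move; king on h2.
In check: no.
Legal moves: Rd8, Rd7, Rh6, Rg6, Rf6, Re6, Rc6+, Rb6, Ra6, Kh3, Kg3, Kg2, Kh1, Kg1, d4.
Count: 15.

15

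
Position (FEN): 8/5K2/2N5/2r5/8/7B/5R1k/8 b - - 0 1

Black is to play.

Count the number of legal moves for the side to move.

4

Black to move; king on h2.
In check: yes, from the white rook on f2.
Legal moves: Kxh3, Kg3, Kh1, Kg1.
Count: 4.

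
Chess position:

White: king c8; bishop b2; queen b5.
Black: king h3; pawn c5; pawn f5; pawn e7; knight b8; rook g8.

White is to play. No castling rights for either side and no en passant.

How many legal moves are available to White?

White to move; king on c8.
In check: yes, from the black rook on g8.
Legal moves: Kc7, Kb7, Qe8.
Count: 3.

3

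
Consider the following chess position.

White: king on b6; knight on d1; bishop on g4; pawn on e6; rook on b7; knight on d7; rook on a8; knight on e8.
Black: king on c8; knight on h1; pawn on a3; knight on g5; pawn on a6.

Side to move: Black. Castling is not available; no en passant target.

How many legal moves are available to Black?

Black to move; king on c8.
In check: yes, from the white rook on a8.
Legal moves: none.
Count: 0.

0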